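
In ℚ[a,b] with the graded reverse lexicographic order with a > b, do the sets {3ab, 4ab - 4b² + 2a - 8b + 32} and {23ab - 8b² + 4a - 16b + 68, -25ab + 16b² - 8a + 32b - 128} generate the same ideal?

No, the ideals differ.

Equality of ideals is decidable: compute both reduced Gröbner bases (unique for the ordering) and check whether they agree.
Buchberger on the first generating set:
f_1 = 3ab, LT = ab.
f_2 = 4ab - 4b² + 2a - 8b + 32, LT = ab.

S(f_1,f_2): lcm = ab. S = b² - ½a + 2b - 8.
  reduce S modulo (f_1, f_2):
  remainder b² - ½a + 2b - 8 ≠ 0; add g_3 = b² - ½a + 2b - 8 to the basis.

S(f_1,g_3): lcm = ab². S = ½a² - 2ab + 8a.
  reduce S modulo (f_1, f_2, g_3):
  remainder ½a² + 8a ≠ 0; add g_4 = ½a² + 8a to the basis.

The other S-polynomials (S(f_2,g_3), S(f_1,g_4), S(f_2,g_4), S(g_3,g_4)) all reduce to 0 modulo the current basis, so we have a Gröbner basis.
Inter-reduce: drop elements whose leading term is divisible by another's, tail-reduce, and make monic.
Reduced Gröbner basis: {a² + 16a, ab, b² - ½a + 2b - 8}.

Buchberger on the second generating set:
h_1 = 23ab - 8b² + 4a - 16b + 68, LT = ab.
h_2 = -25ab + 16b² - 8a + 32b - 128, LT = ab.

S(h_1,h_2): lcm = ab. S = 168/575b² - 84/575a + 336/575b - 1244/575.
  reduce S modulo (h_1, h_2):
  remainder 168/575b² - 84/575a + 336/575b - 1244/575 ≠ 0; add k_3 = 168/575b² - 84/575a + 336/575b - 1244/575 to the basis.

S(h_1,k_3): lcm = ab². S = -8/23b³ + ½a² - 42/23ab - 16/23b² + 311/42a + 68/23b.
  reduce S modulo (h_1, h_2, k_3):
  remainder ½a² + 311/42a + 8/21b + 16/21 ≠ 0; add k_4 = ½a² + 311/42a + 8/21b + 16/21 to the basis.

The other S-polynomials (S(h_2,k_3), S(h_1,k_4), S(h_2,k_4), S(k_3,k_4)) all reduce to 0 modulo the current basis, so we have a Gröbner basis.
Inter-reduce: drop elements whose leading term is divisible by another's, tail-reduce, and make monic.
Reduced Gröbner basis: {a² + 311/21a + 16/21b + 32/21, ab + 8/21, b² - ½a + 2b - 311/42}.

These differ, so the ideals are not equal.
The same test decides containment: I ⊆ J iff every generator of I reduces to 0 modulo a Gröbner basis of J.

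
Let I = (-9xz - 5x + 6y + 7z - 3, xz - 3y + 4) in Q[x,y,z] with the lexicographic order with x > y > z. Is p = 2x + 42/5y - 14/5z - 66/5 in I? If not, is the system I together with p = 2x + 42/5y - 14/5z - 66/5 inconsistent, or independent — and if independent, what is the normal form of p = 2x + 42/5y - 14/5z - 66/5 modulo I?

First compute the reduced Gröbner basis of I by Buchberger's algorithm.
f_1 = -9xz - 5x + 6y + 7z - 3, LT = xz.
f_2 = xz - 3y + 4, LT = xz.

S(f_1,f_2): lcm = xz. S = 5/9x + 7/3y - 7/9z - 11/3.
  reduce S modulo (f_1, f_2):
  remainder 5/9x + 7/3y - 7/9z - 11/3 ≠ 0; add h_3 = 5/9x + 7/3y - 7/9z - 11/3 to the basis.

S(f_1,h_3): lcm = xz. S = 5/9x - 21/5yz - 2/3y + 7/5z^2 + 262/45z + 1/3.
  reduce S modulo (f_1, f_2, h_3):
  remainder -21/5yz - 3y + 7/5z^2 + 33/5z + 4 ≠ 0; add h_4 = -21/5yz - 3y + 7/5z^2 + 33/5z + 4 to the basis.

The other S-polynomials (S(f_2,h_3), S(f_1,h_4), S(f_2,h_4), S(h_3,h_4)) all reduce to 0 modulo the current basis, so we have a Gröbner basis.
Inter-reduce: drop elements whose leading term is divisible by another's, tail-reduce, and make monic.
Reduced Gröbner basis: {x + 21/5y - 7/5z - 33/5, yz + 5/7y - 1/3z^2 - 11/7z - 20/21}.
Label its elements g_1 = x + 21/5y - 7/5z - 33/5, g_2 = yz + 5/7y - 1/3z^2 - 11/7z - 20/21.

Reduce p = 2x + 42/5y - 14/5z - 66/5 modulo G:
  leading term x: subtract (2)·g_1 from 2x + 42/5y - 14/5z - 66/5 → 0
  normal form = 0.
Since the normal form is 0, p ∈ I.

2x + 42/5y - 14/5z - 66/5 lies in I (it reduces to 0).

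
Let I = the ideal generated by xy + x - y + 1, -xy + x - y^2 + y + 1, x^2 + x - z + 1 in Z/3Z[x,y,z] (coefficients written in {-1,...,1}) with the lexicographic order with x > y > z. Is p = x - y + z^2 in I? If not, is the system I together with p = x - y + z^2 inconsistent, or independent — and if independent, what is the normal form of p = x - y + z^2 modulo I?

x - y + z^2 lies in I (it reduces to 0).

First compute the reduced Gröbner basis of I by Buchberger's algorithm.
f_1 = xy + x - y + 1, LT = xy.
f_2 = -xy + x - y^2 + y + 1, LT = xy.
f_3 = x^2 + x - z + 1, LT = x^2.

S(f_1,f_2): lcm = xy. S = -x - y^2 - 1.
  leading term x: no divisor's leading term divides it; move -x to the remainder.
  leading term y^2: no divisor's leading term divides it; move -y^2 to the remainder.
  leading term 1: no divisor's leading term divides it; move -1 to the remainder.
  remainder -x - y^2 - 1 ≠ 0; add h_4 = -x - y^2 - 1 to the basis.

S(f_1,f_3): lcm = x^2y. S = x^2 + xy + x + yz - y.
  leading term x^2: subtract (1)·f_3 from x^2 + xy + x + yz - y → xy + yz - y + z - 1
  leading term xy: subtract (1)·f_1 from xy + yz - y + z - 1 → -x + yz + z + 1
  leading term x: subtract (1)·h_4 from -x + yz + z + 1 → y^2 + yz + z - 1
  leading term y^2: no divisor's leading term divides it; move y^2 to the remainder.
  leading term yz: no divisor's leading term divides it; move yz to the remainder.
  leading term z: no divisor's leading term divides it; move z to the remainder.
  leading term 1: no divisor's leading term divides it; move -1 to the remainder.
  remainder y^2 + yz + z - 1 ≠ 0; add h_5 = y^2 + yz + z - 1 to the basis.

S(f_2,f_3): lcm = x^2y. S = -x^2 + xy^2 + xy - x + yz - y.
  leading term x^2: subtract (-1)·f_3 from -x^2 + xy^2 + xy - x + yz - y → xy^2 + xy + yz - y - z + 1
  leading term xy^2: subtract (y)·f_1 from xy^2 + xy + yz - y - z + 1 → y^2 + yz + y - z + 1
  leading term y^2: subtract (1)·h_5 from y^2 + yz + y - z + 1 → y + z - 1
  leading term y: no divisor's leading term divides it; move y to the remainder.
  leading term z: no divisor's leading term divides it; move z to the remainder.
  leading term 1: no divisor's leading term divides it; move -1 to the remainder.
  remainder y + z - 1 ≠ 0; add h_6 = y + z - 1 to the basis.

S(f_1,h_4): lcm = xy. S = x - y^3 + y + 1.
  leading term x: subtract (-1)·h_4 from x - y^3 + y + 1 → -y^3 - y^2 + y
  leading term y^3: subtract (-y)·h_5 from -y^3 - y^2 + y → y^2z - y^2 + yz
  leading term y^2z: subtract (z)·h_5 from y^2z - y^2 + yz → -y^2 - yz^2 + yz - z^2 + z
  leading term y^2: subtract (-1)·h_5 from -y^2 - yz^2 + yz - z^2 + z → -yz^2 - yz - z^2 - z - 1
  leading term yz^2: subtract (-z^2)·h_6 from -yz^2 - yz - z^2 - z - 1 → -yz + z^3 + z^2 - z - 1
  leading term yz: subtract (-z)·h_6 from -yz + z^3 + z^2 - z - 1 → z^3 - z^2 + z - 1
  leading term z^3: no divisor's leading term divides it; move z^3 to the remainder.
  leading term z^2: no divisor's leading term divides it; move -z^2 to the remainder.
  leading term z: no divisor's leading term divides it; move z to the remainder.
  leading term 1: no divisor's leading term divides it; move -1 to the remainder.
  remainder z^3 - z^2 + z - 1 ≠ 0; add h_7 = z^3 - z^2 + z - 1 to the basis.

The other S-polynomials (S(f_2,h_4), S(f_3,h_4), S(f_1,h_5), S(f_2,h_5), S(f_3,h_5), S(h_4,h_5), S(f_1,h_6), S(f_2,h_6), S(f_3,h_6), S(h_4,h_6), S(h_5,h_6), S(f_1,h_7), S(f_2,h_7), S(f_3,h_7), S(h_4,h_7), S(h_5,h_7), S(h_6,h_7)) all reduce to 0 modulo the current basis, so we have a Gröbner basis.
Inter-reduce: drop elements whose leading term is divisible by another's, tail-reduce, and make monic.
Reduced Gröbner basis: {x + z^2 + z - 1, y + z - 1, z^3 - z^2 + z - 1}.
Label its elements g_1 = x + z^2 + z - 1, g_2 = y + z - 1, g_3 = z^3 - z^2 + z - 1.

Reduce p = x - y + z^2 modulo G:
  leading term x: subtract (1)·g_1 from x - y + z^2 → -y - z + 1
  leading term y: subtract (-1)·g_2 from -y - z + 1 → 0
  normal form = 0.
Since the normal form is 0, p ∈ I.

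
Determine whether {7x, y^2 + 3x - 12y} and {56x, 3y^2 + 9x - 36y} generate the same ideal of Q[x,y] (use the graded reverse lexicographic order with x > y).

For a fixed monomial order, each ideal has a unique reduced Gröbner basis; comparing bases decides equality.
Buchberger on the first generating set:
f_1 = 7x, LT = x.
f_2 = y^2 + 3x - 12y, LT = y^2.

The S-polynomials (S(f_1,f_2)) all reduce to 0 modulo the current basis, so we have a Gröbner basis.
Inter-reduce: drop elements whose leading term is divisible by another's, tail-reduce, and make monic.
Reduced Gröbner basis: {y^2 - 12y, x}.

Buchberger on the second generating set:
h_1 = 56x, LT = x.
h_2 = 3y^2 + 9x - 36y, LT = y^2.

The S-polynomials (S(h_1,h_2)) all reduce to 0 modulo the current basis, so we have a Gröbner basis.
Inter-reduce: drop elements whose leading term is divisible by another's, tail-reduce, and make monic.
Reduced Gröbner basis: {y^2 - 12y, x}.

The two bases agree; hence the ideals are identical.

Yes, the ideals are equal.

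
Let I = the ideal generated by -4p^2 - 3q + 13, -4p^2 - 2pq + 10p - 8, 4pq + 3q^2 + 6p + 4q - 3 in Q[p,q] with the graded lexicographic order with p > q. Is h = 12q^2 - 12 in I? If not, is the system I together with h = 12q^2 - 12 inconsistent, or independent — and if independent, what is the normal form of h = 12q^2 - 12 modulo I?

First compute the reduced Gröbner basis of I by Buchberger's algorithm.
f_1 = -4p^2 - 3q + 13, LT = p^2.
f_2 = -4p^2 - 2pq + 10p - 8, LT = p^2.
f_3 = 4pq + 3q^2 + 6p + 4q - 3, LT = pq.

S(f_1,f_2): lcm = p^2. S = -1/2pq + 5/2p + 3/4q - 21/4.
  reduce S modulo (f_1, f_2, f_3):
  remainder 3/8q^2 + 13/4p + 5/4q - 45/8 ≠ 0; add k_4 = 3/8q^2 + 13/4p + 5/4q - 45/8 to the basis.

S(f_1,f_3): lcm = p^2q. S = -3/4pq^2 - 3/2p^2 - pq + 3/4q^2 + 3/4p - 13/4q.
  reduce S modulo (f_1, f_2, f_3, k_4):
  remainder -79/4p - 1/8q + 315/8 ≠ 0; add k_5 = -79/4p - 1/8q + 315/8 to the basis.

S(f_3,k_4): lcm = pq^2. S = 3/4q^3 - 26/3p^2 - 11/6pq + q^2 + 15p - 3/4q.
  reduce S modulo (f_1, f_2, f_3, k_4, k_5):
  remainder 2272/237q + 2272/237 ≠ 0; add k_6 = 2272/237q + 2272/237 to the basis.

The other S-polynomials (S(f_2,f_3), S(f_1,k_4), S(f_2,k_4), S(f_1,k_5), S(f_2,k_5), S(f_3,k_5), S(k_4,k_5), S(f_1,k_6), S(f_2,k_6), S(f_3,k_6), S(k_4,k_6), S(k_5,k_6)) all reduce to 0 modulo the current basis, so we have a Gröbner basis.
Inter-reduce: drop elements whose leading term is divisible by another's, tail-reduce, and make monic.
Reduced Gröbner basis: {p - 2, q + 1}.
Label its elements g_1 = p - 2, g_2 = q + 1.

Reduce h = 12q^2 - 12 modulo G:
  leading term q^2: subtract (12q)·g_2 from 12q^2 - 12 → -12q - 12
  leading term q: subtract (-12)·g_2 from -12q - 12 → 0
  normal form = 0.
Since the normal form is 0, h ∈ I.

12q^2 - 12 lies in I (it reduces to 0).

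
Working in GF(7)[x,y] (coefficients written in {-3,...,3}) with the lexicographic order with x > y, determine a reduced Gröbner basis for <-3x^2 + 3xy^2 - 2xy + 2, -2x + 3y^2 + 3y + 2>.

This is the nonlinear analogue of row-reducing a linear system.

f_1 = -3x^2 + 3xy^2 - 2xy + 2, LT = x^2.
f_2 = -2x + 3y^2 + 3y + 2, LT = x.

S(f_1,f_2): lcm = x^2. S = -3xy^2 + xy + x - 3.
  reduce S modulo (f_1, f_2):
  remainder -y^4 - 3y^3 - y - 2 ≠ 0; add g_3 = -y^4 - 3y^3 - y - 2 to the basis.

The other S-polynomials (S(f_1,g_3), S(f_2,g_3)) all reduce to 0 modulo the current basis, so we have a Gröbner basis.
Inter-reduce: drop elements whose leading term is divisible by another's, tail-reduce, and make monic.

G = {x + 2y^2 + 2y - 1, y^4 + 3y^3 + y + 2}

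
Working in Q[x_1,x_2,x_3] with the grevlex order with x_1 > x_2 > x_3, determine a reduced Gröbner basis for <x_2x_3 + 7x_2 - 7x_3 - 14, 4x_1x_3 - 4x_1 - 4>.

f_1 = x_2x_3 + 7x_2 - 7x_3 - 14, LT = x_2x_3.
f_2 = 4x_1x_3 - 4x_1 - 4, LT = x_1x_3.

S(f_1,f_2): lcm = x_1x_2x_3. S = 8x_1x_2 - 7x_1x_3 - 14x_1 + x_2.
  leading term x_1x_2: no divisor's leading term divides it; move 8x_1x_2 to the remainder.
  leading term x_1x_3: subtract (-7/4)·f_2 from -7x_1x_3 - 14x_1 + x_2 → -21x_1 + x_2 - 7
  leading term x_1: no divisor's leading term divides it; move -21x_1 to the remainder.
  leading term x_2: no divisor's leading term divides it; move x_2 to the remainder.
  leading term 1: no divisor's leading term divides it; move -7 to the remainder.
  remainder 8x_1x_2 - 21x_1 + x_2 - 7 ≠ 0; add g_3 = 8x_1x_2 - 21x_1 + x_2 - 7 to the basis.

S(f_1,g_3): lcm = x_1x_2x_3. S = 7x_1x_2 - 35/8x_1x_3 - 1/8x_2x_3 - 14x_1 + 7/8x_3.
  leading term x_1x_2: subtract (7/8)·g_3 from 7x_1x_2 - 35/8x_1x_3 - 1/8x_2x_3 - 14x_1 + 7/8x_3 → -35/8x_1x_3 - 1/8x_2x_3 + 35/8x_1 - 7/8x_2 + 7/8x_3 + 49/8
  leading term x_1x_3: subtract (-35/32)·f_2 from -35/8x_1x_3 - 1/8x_2x_3 + 35/8x_1 - 7/8x_2 + 7/8x_3 + 49/8 → -1/8x_2x_3 - 7/8x_2 + 7/8x_3 + 7/4
  leading term x_2x_3: subtract (-1/8)·f_1 from -1/8x_2x_3 - 7/8x_2 + 7/8x_3 + 7/4 → 0
  remainder 0.

S(f_2,g_3): lcm = x_1x_2x_3. S = -x_1x_2 + 21/8x_1x_3 - 1/8x_2x_3 - x_2 + 7/8x_3.
  leading term x_1x_2: subtract (-1/8)·g_3 from -x_1x_2 + 21/8x_1x_3 - 1/8x_2x_3 - x_2 + 7/8x_3 → 21/8x_1x_3 - 1/8x_2x_3 - 21/8x_1 - 7/8x_2 + 7/8x_3 - 7/8
  leading term x_1x_3: subtract (21/32)·f_2 from 21/8x_1x_3 - 1/8x_2x_3 - 21/8x_1 - 7/8x_2 + 7/8x_3 - 7/8 → -1/8x_2x_3 - 7/8x_2 + 7/8x_3 + 7/4
  leading term x_2x_3: subtract (-1/8)·f_1 from -1/8x_2x_3 - 7/8x_2 + 7/8x_3 + 7/4 → 0
  remainder 0.

Every S-polynomial of the final basis reduces to 0, so we have a Gröbner basis.

G = {x_1x_2 - 21/8x_1 + 1/8x_2 - 7/8, x_1x_3 - x_1 - 1, x_2x_3 + 7x_2 - 7x_3 - 14}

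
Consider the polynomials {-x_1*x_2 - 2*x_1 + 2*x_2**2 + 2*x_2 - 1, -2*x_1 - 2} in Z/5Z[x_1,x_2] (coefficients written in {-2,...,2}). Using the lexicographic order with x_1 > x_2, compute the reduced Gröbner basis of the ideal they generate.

G = {x_1 + 1, x_2**2 - x_2 - 2}

f_1 = -x_1*x_2 - 2*x_1 + 2*x_2**2 + 2*x_2 - 1, LT = x_1*x_2.
f_2 = -2*x_1 - 2, LT = x_1.

S(f_1,f_2): lcm = x_1*x_2. S = 2*x_1 - 2*x_2**2 + 2*x_2 + 1.
  reduce S modulo (f_1, f_2):
  remainder -2*x_2**2 + 2*x_2 - 1 ≠ 0; add g_3 = -2*x_2**2 + 2*x_2 - 1 to the basis.

The other S-polynomials (S(f_1,g_3), S(f_2,g_3)) all reduce to 0 modulo the current basis, so we have a Gröbner basis.
Inter-reduce: drop elements whose leading term is divisible by another's, tail-reduce, and make monic.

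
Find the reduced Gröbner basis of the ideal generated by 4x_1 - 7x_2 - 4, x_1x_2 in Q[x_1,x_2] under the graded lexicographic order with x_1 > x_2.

f_1 = 4x_1 - 7x_2 - 4, LT = x_1.
f_2 = x_1x_2, LT = x_1x_2.

S(f_1,f_2): lcm = x_1x_2. S = -7/4x_2^2 - x_2.
  leading term x_2^2: no divisor's leading term divides it; move -7/4x_2^2 to the remainder.
  leading term x_2: no divisor's leading term divides it; move -x_2 to the remainder.
  remainder -7/4x_2^2 - x_2 ≠ 0; add g_3 = -7/4x_2^2 - x_2 to the basis.

The other S-polynomials (S(f_1,g_3), S(f_2,g_3)) all reduce to 0 modulo the current basis, so we have a Gröbner basis.
Inter-reduce: drop elements whose leading term is divisible by another's, tail-reduce, and make monic.

G = {x_2^2 + 4/7x_2, x_1 - 7/4x_2 - 1}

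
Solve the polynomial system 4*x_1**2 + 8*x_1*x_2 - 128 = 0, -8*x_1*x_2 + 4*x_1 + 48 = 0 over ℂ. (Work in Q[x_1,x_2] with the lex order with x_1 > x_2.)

Compute a lex Gröbner basis by Buchberger's algorithm.
f_1 = 4*x_1**2 + 8*x_1*x_2 - 128, LT = x_1**2.
f_2 = -8*x_1*x_2 + 4*x_1 + 48, LT = x_1*x_2.

S(f_1,f_2): lcm = x_1**2*x_2. S = 1/2*x_1**2 + 2*x_1*x_2**2 + 6*x_1 - 32*x_2.
  reduce S modulo (f_1, f_2):
  remainder 6*x_1 - 20*x_2 + 16 ≠ 0; add h_3 = 6*x_1 - 20*x_2 + 16 to the basis.

S(f_2,h_3): lcm = x_1*x_2. S = -1/2*x_1 + 10/3*x_2**2 - 8/3*x_2 - 6.
  reduce S modulo (f_1, f_2, h_3):
  remainder 10/3*x_2**2 - 13/3*x_2 - 14/3 ≠ 0; add h_4 = 10/3*x_2**2 - 13/3*x_2 - 14/3 to the basis.

The other S-polynomials (S(f_1,h_3), S(f_1,h_4), S(f_2,h_4), S(h_3,h_4)) all reduce to 0 modulo the current basis, so we have a Gröbner basis.
Inter-reduce: drop elements whose leading term is divisible by another's, tail-reduce, and make monic.
Reduced Gröbner basis: {x_1 - 10/3*x_2 + 8/3, x_2**2 - 13/10*x_2 - 7/5}.

The lex basis is triangular: the last element involves only x_2. Solving x_2**2 - 13/10*x_2 - 7/5 = 0 gives x_2 ∈ {-7/10, 2}; substituting each value into the earlier elements determines the remaining variables.
  x_2 = -7/10: the earlier basis element becomes x_1 + 5 = 0, giving x_1 = -5 — point (-5, -7/10).
  x_2 = 2: the earlier basis element becomes x_1 - 4 = 0, giving x_1 = 4 — point (4, 2).
A lex Gröbner basis triangularizes the system, enabling back-substitution.

{(-5, -7/10), (4, 2)}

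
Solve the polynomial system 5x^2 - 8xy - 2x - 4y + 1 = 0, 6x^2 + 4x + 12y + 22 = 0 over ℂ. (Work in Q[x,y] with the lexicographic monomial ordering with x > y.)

Compute a lex Gröbner basis by Buchberger's algorithm.
f_1 = 5x^2 - 8xy - 2x - 4y + 1, LT = x^2.
f_2 = 6x^2 + 4x + 12y + 22, LT = x^2.

S(f_1,f_2): lcm = x^2. S = -8/5xy - 16/15x - 14/5y - 52/15.
  leading term xy: no divisor's leading term divides it; move -8/5xy to the remainder.
  leading term x: no divisor's leading term divides it; move -16/15x to the remainder.
  leading term y: no divisor's leading term divides it; move -14/5y to the remainder.
  leading term 1: no divisor's leading term divides it; move -52/15 to the remainder.
  remainder -8/5xy - 16/15x - 14/5y - 52/15 ≠ 0; add h_3 = -8/5xy - 16/15x - 14/5y - 52/15 to the basis.

S(f_1,h_3): lcm = x^2y. S = -2/3x^2 - 8/5xy^2 - 43/20xy - 13/6x - 4/5y^2 + 1/5y.
  leading term x^2: subtract (-2/15)·f_1 from -2/3x^2 - 8/5xy^2 - 43/20xy - 13/6x - 4/5y^2 + 1/5y → -8/5xy^2 - 193/60xy - 73/30x - 4/5y^2 - 1/3y + 2/15
  leading term xy^2: subtract (y)·h_3 from -8/5xy^2 - 193/60xy - 73/30x - 4/5y^2 - 1/3y + 2/15 → -43/20xy - 73/30x + 2y^2 + 47/15y + 2/15
  leading term xy: subtract (43/32)·h_3 from -43/20xy - 73/30x + 2y^2 + 47/15y + 2/15 → -x + 2y^2 + 331/48y + 115/24
  leading term x: no divisor's leading term divides it; move -x to the remainder.
  leading term y^2: no divisor's leading term divides it; move 2y^2 to the remainder.
  leading term y: no divisor's leading term divides it; move 331/48y to the remainder.
  leading term 1: no divisor's leading term divides it; move 115/24 to the remainder.
  remainder -x + 2y^2 + 331/48y + 115/24 ≠ 0; add h_4 = -x + 2y^2 + 331/48y + 115/24 to the basis.

S(f_2,h_3): lcm = x^2y. S = -2/3x^2 - 13/12xy - 13/6x + 2y^2 + 11/3y.
  leading term x^2: subtract (-2/15)·f_1 from -2/3x^2 - 13/12xy - 13/6x + 2y^2 + 11/3y → -43/20xy - 73/30x + 2y^2 + 47/15y + 2/15
  leading term xy: subtract (43/32)·h_3 from -43/20xy - 73/30x + 2y^2 + 47/15y + 2/15 → -x + 2y^2 + 331/48y + 115/24
  leading term x: subtract (1)·h_4 from -x + 2y^2 + 331/48y + 115/24 → 0
  remainder 0.

S(f_1,h_4): lcm = x^2. S = 2xy^2 + 1271/240xy + 527/120x - 4/5y + 1/5.
  leading term xy^2: subtract (-5/4y)·h_3 from 2xy^2 + 1271/240xy + 527/120x - 4/5y + 1/5 → 317/80xy + 527/120x - 7/2y^2 - 77/15y + 1/5
  leading term xy: subtract (-317/128)·h_3 from 317/80xy + 527/120x - 7/2y^2 - 77/15y + 1/5 → 7/4x - 7/2y^2 - 2317/192y - 805/96
  leading term x: subtract (-7/4)·h_4 from 7/4x - 7/2y^2 - 2317/192y - 805/96 → 0
  remainder 0.

S(f_2,h_4): lcm = x^2. S = 2xy^2 + 331/48xy + 131/24x + 2y + 11/3.
  leading term xy^2: subtract (-5/4y)·h_3 from 2xy^2 + 331/48xy + 131/24x + 2y + 11/3 → 89/16xy + 131/24x - 7/2y^2 - 7/3y + 11/3
  leading term xy: subtract (-445/128)·h_3 from 89/16xy + 131/24x - 7/2y^2 - 7/3y + 11/3 → 7/4x - 7/2y^2 - 2317/192y - 805/96
  leading term x: subtract (-7/4)·h_4 from 7/4x - 7/2y^2 - 2317/192y - 805/96 → 0
  remainder 0.

S(h_3,h_4): lcm = xy. S = 2/3x + 2y^3 + 331/48y^2 + 157/24y + 13/6.
  leading term x: subtract (-2/3)·h_4 from 2/3x + 2y^3 + 331/48y^2 + 157/24y + 13/6 → 2y^3 + 395/48y^2 + 401/36y + 193/36
  leading term y^3: no divisor's leading term divides it; move 2y^3 to the remainder.
  leading term y^2: no divisor's leading term divides it; move 395/48y^2 to the remainder.
  leading term y: no divisor's leading term divides it; move 401/36y to the remainder.
  leading term 1: no divisor's leading term divides it; move 193/36 to the remainder.
  remainder 2y^3 + 395/48y^2 + 401/36y + 193/36 ≠ 0; add h_5 = 2y^3 + 395/48y^2 + 401/36y + 193/36 to the basis.

S(f_1,h_5): leading monomials are coprime, so the S-polynomial reduces to 0 (Buchberger's first criterion).
S(f_2,h_5): leading monomials are coprime, so the S-polynomial reduces to 0 (Buchberger's first criterion).
S(h_3,h_5): lcm = xy^3. S = -331/96xy^2 - 401/72xy - 193/72x + 7/4y^3 + 13/6y^2.
  leading term xy^2: subtract (1655/768y)·h_3 from -331/96xy^2 - 401/72xy - 193/72x + 7/4y^3 + 13/6y^2 → -157/48xy - 193/72x + 7/4y^3 + 3149/384y^2 + 4303/576y
  leading term xy: subtract (785/384)·h_3 from -157/48xy - 193/72x + 7/4y^3 + 3149/384y^2 + 4303/576y → -1/2x + 7/4y^3 + 3149/384y^2 + 475/36y + 2041/288
  leading term x: subtract (1/2)·h_4 from -1/2x + 7/4y^3 + 3149/384y^2 + 475/36y + 2041/288 → 7/4y^3 + 2765/384y^2 + 2807/288y + 1351/288
  leading term y^3: subtract (7/8)·h_5 from 7/4y^3 + 2765/384y^2 + 2807/288y + 1351/288 → 0
  remainder 0.

S(h_4,h_5): leading monomials are coprime, so the S-polynomial reduces to 0 (Buchberger's first criterion).
Every S-polynomial of the final basis reduces to 0, so we have a Gröbner basis.
Inter-reduce: drop elements whose leading term is divisible by another's, tail-reduce, and make monic.
Reduced Gröbner basis: {x - 2y^2 - 331/48y - 115/24, y^3 + 395/96y^2 + 401/72y + 193/72}.

Since the basis is lex-ordered, y^3 + 395/96y^2 + 401/72y + 193/72 is univariate in y. Its roots are {-2, -203/192 - sqrt(911)*I/64, -203/192 + sqrt(911)*I/64}. Back-substituting each root into the other basis elements fixes the other coordinates.
  y = -2: the earlier basis element becomes x + 1 = 0, giving x = -1 — point (-1, -2).
  y = -203/192 - sqrt(911)*I/64: the earlier basis element becomes x + 17/24 + sqrt(911)*I/24 = 0, giving x = -17/24 - sqrt(911)*I/24 — point (-17/24 - sqrt(911)*I/24, -203/192 - sqrt(911)*I/64).
  y = -203/192 + sqrt(911)*I/64: the earlier basis element becomes x + 17/24 - sqrt(911)*I/24 = 0, giving x = -17/24 + sqrt(911)*I/24 — point (-17/24 + sqrt(911)*I/24, -203/192 + sqrt(911)*I/64).
Each listed point satisfies every original equation (direct substitution).
This is the nonlinear analogue of row-reducing a linear system.

{(-1, -2), (-17/24 - sqrt(911)*I/24, -203/192 - sqrt(911)*I/64), (-17/24 + sqrt(911)*I/24, -203/192 + sqrt(911)*I/64)}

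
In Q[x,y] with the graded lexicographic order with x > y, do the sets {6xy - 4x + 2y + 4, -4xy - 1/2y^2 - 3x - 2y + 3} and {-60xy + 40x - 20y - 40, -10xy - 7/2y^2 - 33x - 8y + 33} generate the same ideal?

Equality of ideals is decidable: compute both reduced Gröbner bases (unique for the ordering) and check whether they agree.
Buchberger on the first generating set:
f_1 = 6xy - 4x + 2y + 4, LT = xy.
f_2 = -4xy - 1/2y^2 - 3x - 2y + 3, LT = xy.

S(f_1,f_2): lcm = xy. S = -1/8y^2 - 17/12x - 1/6y + 17/12.
  reduce S modulo (f_1, f_2):
  remainder -1/8y^2 - 17/12x - 1/6y + 17/12 ≠ 0; add g_3 = -1/8y^2 - 17/12x - 1/6y + 17/12 to the basis.

S(f_1,g_3): lcm = xy^2. S = -34/3x^2 - 2xy + 1/3y^2 + 34/3x + 2/3y.
  reduce S modulo (f_1, f_2, g_3):
  remainder -34/3x^2 + 56/9x + 8/9y + 46/9 ≠ 0; add g_4 = -34/3x^2 + 56/9x + 8/9y + 46/9 to the basis.

The other S-polynomials (S(f_2,g_3), S(f_1,g_4), S(f_2,g_4), S(g_3,g_4)) all reduce to 0 modulo the current basis, so we have a Gröbner basis.
Inter-reduce: drop elements whose leading term is divisible by another's, tail-reduce, and make monic.
Reduced Gröbner basis: {x^2 - 28/51x - 4/51y - 23/51, xy - 2/3x + 1/3y + 2/3, y^2 + 34/3x + 4/3y - 34/3}.

Buchberger on the second generating set:
h_1 = -60xy + 40x - 20y - 40, LT = xy.
h_2 = -10xy - 7/2y^2 - 33x - 8y + 33, LT = xy.

S(h_1,h_2): lcm = xy. S = -7/20y^2 - 119/30x - 7/15y + 119/30.
  reduce S modulo (h_1, h_2):
  remainder -7/20y^2 - 119/30x - 7/15y + 119/30 ≠ 0; add k_3 = -7/20y^2 - 119/30x - 7/15y + 119/30 to the basis.

S(h_1,k_3): lcm = xy^2. S = -34/3x^2 - 2xy + 1/3y^2 + 34/3x + 2/3y.
  reduce S modulo (h_1, h_2, k_3):
  remainder -34/3x^2 + 56/9x + 8/9y + 46/9 ≠ 0; add k_4 = -34/3x^2 + 56/9x + 8/9y + 46/9 to the basis.

The other S-polynomials (S(h_2,k_3), S(h_1,k_4), S(h_2,k_4), S(k_3,k_4)) all reduce to 0 modulo the current basis, so we have a Gröbner basis.
Inter-reduce: drop elements whose leading term is divisible by another's, tail-reduce, and make monic.
Reduced Gröbner basis: {x^2 - 28/51x - 4/51y - 23/51, xy - 2/3x + 1/3y + 2/3, y^2 + 34/3x + 4/3y - 34/3}.

Same reduced basis, so the two generating sets span the same ideal.

Yes, the ideals are equal.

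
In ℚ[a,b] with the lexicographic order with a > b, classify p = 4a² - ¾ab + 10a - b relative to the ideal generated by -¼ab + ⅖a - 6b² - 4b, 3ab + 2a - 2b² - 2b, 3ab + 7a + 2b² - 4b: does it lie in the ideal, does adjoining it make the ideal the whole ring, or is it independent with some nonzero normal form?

First compute the reduced Gröbner basis of I by Buchberger's algorithm.
f_1 = -¼ab + ⅖a - 6b² - 4b, LT = ab.
f_2 = 3ab + 2a - 2b² - 2b, LT = ab.
f_3 = 3ab + 7a + 2b² - 4b, LT = ab.

S(f_1,f_2): lcm = ab. S = -34/15a + 74/3b² + 50/3b.
  leading term a: no divisor's leading term divides it; move -34/15a to the remainder.
  leading term b²: no divisor's leading term divides it; move 74/3b² to the remainder.
  leading term b: no divisor's leading term divides it; move 50/3b to the remainder.
  remainder -34/15a + 74/3b² + 50/3b ≠ 0; add h_4 = -34/15a + 74/3b² + 50/3b to the basis.

S(f_1,f_3): lcm = ab. S = -59/15a + 70/3b² + 52/3b.
  leading term a: subtract (59/34)·h_4 from -59/15a + 70/3b² + 52/3b → -331/17b² - 197/17b
  leading term b²: no divisor's leading term divides it; move -331/17b² to the remainder.
  leading term b: no divisor's leading term divides it; move -197/17b to the remainder.
  remainder -331/17b² - 197/17b ≠ 0; add h_5 = -331/17b² - 197/17b to the basis.

S(f_1,h_4): lcm = ab. S = -8/5a + 185/17b³ + 533/17b² + 16b.
  leading term a: subtract (12/17)·h_4 from -8/5a + 185/17b³ + 533/17b² + 16b → 185/17b³ + 237/17b² + 72/17b
  leading term b³: subtract (-185/331b)·h_5 from 185/17b³ + 237/17b² + 72/17b → 42002/5627b² + 72/17b
  leading term b²: subtract (-42002/109561)·h_5 from 42002/5627b² + 72/17b → -22706/109561b
  leading term b: no divisor's leading term divides it; move -22706/109561b to the remainder.
  remainder -22706/109561b ≠ 0; add h_6 = -22706/109561b to the basis.

The other S-polynomials (S(f_2,f_3), S(f_2,h_4), S(f_3,h_4), S(f_1,h_5), S(f_2,h_5), S(f_3,h_5), S(h_4,h_5), S(f_1,h_6), S(f_2,h_6), S(f_3,h_6), S(h_4,h_6), S(h_5,h_6)) all reduce to 0 modulo the current basis, so we have a Gröbner basis.
Inter-reduce: drop elements whose leading term is divisible by another's, tail-reduce, and make monic.
Reduced Gröbner basis: {a, b}.
Label its elements g_1 = a, g_2 = b.

Reduce p = 4a² - ¾ab + 10a - b modulo G:
  leading term a²: subtract (4a)·g_1 from 4a² - ¾ab + 10a - b → -¾ab + 10a - b
  leading term ab: subtract (-¾b)·g_1 from -¾ab + 10a - b → 10a - b
  leading term a: subtract (10)·g_1 from 10a - b → -b
  leading term b: subtract (-1)·g_2 from -b → 0
  normal form = 0.
Since the normal form is 0, p ∈ I.

4a² - ¾ab + 10a - b lies in I (it reduces to 0).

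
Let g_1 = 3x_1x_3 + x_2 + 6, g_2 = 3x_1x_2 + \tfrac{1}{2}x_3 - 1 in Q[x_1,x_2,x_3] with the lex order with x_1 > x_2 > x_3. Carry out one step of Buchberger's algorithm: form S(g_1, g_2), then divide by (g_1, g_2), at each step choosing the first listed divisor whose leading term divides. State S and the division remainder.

lcm(LM(g_1), LM(g_2)) = x_1x_2x_3.
S = (lcm/LT(g_1))·g_1 − (lcm/LT(g_2))·g_2 = \tfrac{1}{3}x_2^{2} + 2x_2 - \tfrac{1}{6}x_3^{2} + \tfrac{1}{3}x_3.
Reduce S modulo (g_1, g_2) in that order:
  leading term x_2^{2}: no divisor's leading term divides it; move \tfrac{1}{3}x_2^{2} to the remainder.
  leading term x_2: no divisor's leading term divides it; move 2x_2 to the remainder.
  leading term x_3^{2}: no divisor's leading term divides it; move -\tfrac{1}{6}x_3^{2} to the remainder.
  leading term x_3: no divisor's leading term divides it; move \tfrac{1}{3}x_3 to the remainder.
The remainder \tfrac{1}{3}x_2^{2} + 2x_2 - \tfrac{1}{6}x_3^{2} + \tfrac{1}{3}x_3 is nonzero, so it would be added as the next basis element.

S(g_1, g_2) = \tfrac{1}{3}x_2^{2} + 2x_2 - \tfrac{1}{6}x_3^{2} + \tfrac{1}{3}x_3; remainder on division = \tfrac{1}{3}x_2^{2} + 2x_2 - \tfrac{1}{6}x_3^{2} + \tfrac{1}{3}x_3.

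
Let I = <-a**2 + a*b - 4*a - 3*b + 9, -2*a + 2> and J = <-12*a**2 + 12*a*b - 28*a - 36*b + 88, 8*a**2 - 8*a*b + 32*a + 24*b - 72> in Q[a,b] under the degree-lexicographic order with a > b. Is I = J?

Two ideals are equal iff their reduced Gröbner bases coincide (the reduced basis is unique for a fixed ordering).
Buchberger on the first generating set:
f_1 = -a**2 + a*b - 4*a - 3*b + 9, LT = a**2.
f_2 = -2*a + 2, LT = a.

S(f_1,f_2): lcm = a**2. S = -a*b + 5*a + 3*b - 9.
  leading term a*b: subtract (1/2*b)·f_2 from -a*b + 5*a + 3*b - 9 → 5*a + 2*b - 9
  leading term a: subtract (-5/2)·f_2 from 5*a + 2*b - 9 → 2*b - 4
  leading term b: no divisor's leading term divides it; move 2*b to the remainder.
  leading term 1: no divisor's leading term divides it; move -4 to the remainder.
  remainder 2*b - 4 ≠ 0; add g_3 = 2*b - 4 to the basis.

S(f_1,g_3): leading monomials are coprime, so the S-polynomial reduces to 0 (Buchberger's first criterion).
S(f_2,g_3): leading monomials are coprime, so the S-polynomial reduces to 0 (Buchberger's first criterion).
Every S-polynomial of the final basis reduces to 0, so we have a Gröbner basis.
Inter-reduce: drop elements whose leading term is divisible by another's, tail-reduce, and make monic.
Reduced Gröbner basis: {a - 1, b - 2}.

Buchberger on the second generating set:
h_1 = -12*a**2 + 12*a*b - 28*a - 36*b + 88, LT = a**2.
h_2 = 8*a**2 - 8*a*b + 32*a + 24*b - 72, LT = a**2.

S(h_1,h_2): lcm = a**2. S = -5/3*a + 5/3.
  leading term a: no divisor's leading term divides it; move -5/3*a to the remainder.
  leading term 1: no divisor's leading term divides it; move 5/3 to the remainder.
  remainder -5/3*a + 5/3 ≠ 0; add k_3 = -5/3*a + 5/3 to the basis.

S(h_1,k_3): lcm = a**2. S = -a*b + 10/3*a + 3*b - 22/3.
  leading term a*b: subtract (3/5*b)·k_3 from -a*b + 10/3*a + 3*b - 22/3 → 10/3*a + 2*b - 22/3
  leading term a: subtract (-2)·k_3 from 10/3*a + 2*b - 22/3 → 2*b - 4
  leading term b: no divisor's leading term divides it; move 2*b to the remainder.
  leading term 1: no divisor's leading term divides it; move -4 to the remainder.
  remainder 2*b - 4 ≠ 0; add k_4 = 2*b - 4 to the basis.

S(h_2,k_3): lcm = a**2. S = -a*b + 5*a + 3*b - 9.
  leading term a*b: subtract (3/5*b)·k_3 from -a*b + 5*a + 3*b - 9 → 5*a + 2*b - 9
  leading term a: subtract (-3)·k_3 from 5*a + 2*b - 9 → 2*b - 4
  leading term b: subtract (1)·k_4 from 2*b - 4 → 0
  remainder 0.

S(h_1,k_4): leading monomials are coprime, so the S-polynomial reduces to 0 (Buchberger's first criterion).
S(h_2,k_4): leading monomials are coprime, so the S-polynomial reduces to 0 (Buchberger's first criterion).
S(k_3,k_4): leading monomials are coprime, so the S-polynomial reduces to 0 (Buchberger's first criterion).
Every S-polynomial of the final basis reduces to 0, so we have a Gröbner basis.
Inter-reduce: drop elements whose leading term is divisible by another's, tail-reduce, and make monic.
Reduced Gröbner basis: {a - 1, b - 2}.

Same reduced basis, so the two generating sets span the same ideal.

Yes, the ideals are equal.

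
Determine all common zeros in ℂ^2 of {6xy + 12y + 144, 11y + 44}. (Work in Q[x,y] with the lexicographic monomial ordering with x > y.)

Compute a lex Gröbner basis by Buchberger's algorithm.
f_1 = 6xy + 12y + 144, LT = xy.
f_2 = 11y + 44, LT = y.

S(f_1,f_2): lcm = xy. S = -4x + 2y + 24.
  leading term x: no divisor's leading term divides it; move -4x to the remainder.
  leading term y: subtract (2/11)·f_2 from 2y + 24 → 16
  leading term 1: no divisor's leading term divides it; move 16 to the remainder.
  remainder -4x + 16 ≠ 0; add h_3 = -4x + 16 to the basis.

The other S-polynomials (S(f_1,h_3), S(f_2,h_3)) all reduce to 0 modulo the current basis, so we have a Gröbner basis.
Inter-reduce: drop elements whose leading term is divisible by another's, tail-reduce, and make monic.
Reduced Gröbner basis: {x - 4, y + 4}.

Elimination: the polynomial y + 4 lies in the elimination ideal for y, so y ∈ {-4}. For each such y, the remaining basis elements (now univariate) give the rest of the solution.
  y = -4: the earlier basis element becomes x - 4 = 0, giving x = 4 — point (4, -4).
Zero-dimensionality of the ideal guarantees finitely many solutions over ℂ.

{(4, -4)}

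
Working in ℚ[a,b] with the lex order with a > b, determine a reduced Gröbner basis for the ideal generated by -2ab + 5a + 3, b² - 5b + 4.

G = {a - ⅔b + 5/3, b² - 5b + 4}

f_1 = -2ab + 5a + 3, LT = ab.
f_2 = b² - 5b + 4, LT = b².

S(f_1,f_2): lcm = ab². S = 5/2ab - 4a - 3/2b.
  leading term ab: subtract (-5/4)·f_1 from 5/2ab - 4a - 3/2b → 9/4a - 3/2b + 15/4
  leading term a: no divisor's leading term divides it; move 9/4a to the remainder.
  leading term b: no divisor's leading term divides it; move -3/2b to the remainder.
  leading term 1: no divisor's leading term divides it; move 15/4 to the remainder.
  remainder 9/4a - 3/2b + 15/4 ≠ 0; add g_3 = 9/4a - 3/2b + 15/4 to the basis.

The other S-polynomials (S(f_1,g_3), S(f_2,g_3)) all reduce to 0 modulo the current basis, so we have a Gröbner basis.
Inter-reduce: drop elements whose leading term is divisible by another's, tail-reduce, and make monic.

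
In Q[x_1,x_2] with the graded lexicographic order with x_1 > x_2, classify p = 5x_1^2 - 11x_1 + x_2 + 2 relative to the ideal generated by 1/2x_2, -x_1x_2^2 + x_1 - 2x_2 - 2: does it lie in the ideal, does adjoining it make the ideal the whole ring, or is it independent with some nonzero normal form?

5x_1^2 - 11x_1 + x_2 + 2 lies in I (it reduces to 0).

First compute the reduced Gröbner basis of I by Buchberger's algorithm.
f_1 = 1/2x_2, LT = x_2.
f_2 = -x_1x_2^2 + x_1 - 2x_2 - 2, LT = x_1x_2^2.

S(f_1,f_2): lcm = x_1x_2^2. S = x_1 - 2x_2 - 2.
  reduce S modulo (f_1, f_2):
  remainder x_1 - 2 ≠ 0; add h_3 = x_1 - 2 to the basis.

The other S-polynomials (S(f_1,h_3), S(f_2,h_3)) all reduce to 0 modulo the current basis, so we have a Gröbner basis.
Inter-reduce: drop elements whose leading term is divisible by another's, tail-reduce, and make monic.
Reduced Gröbner basis: {x_1 - 2, x_2}.
Label its elements g_1 = x_1 - 2, g_2 = x_2.

Reduce p = 5x_1^2 - 11x_1 + x_2 + 2 modulo G:
  leading term x_1^2: subtract (5x_1)·g_1 from 5x_1^2 - 11x_1 + x_2 + 2 → -x_1 + x_2 + 2
  leading term x_1: subtract (-1)·g_1 from -x_1 + x_2 + 2 → x_2
  leading term x_2: subtract (1)·g_2 from x_2 → 0
  normal form = 0.
Since the normal form is 0, p ∈ I.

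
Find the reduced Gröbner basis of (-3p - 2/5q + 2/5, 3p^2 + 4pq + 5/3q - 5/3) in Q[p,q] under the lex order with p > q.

G = {p + 2/15q - 2/15, q^2 - 157/36q + 121/36}

f_1 = -3p - 2/5q + 2/5, LT = p.
f_2 = 3p^2 + 4pq + 5/3q - 5/3, LT = p^2.

S(f_1,f_2): lcm = p^2. S = -6/5pq - 2/15p - 5/9q + 5/9.
  leading term pq: subtract (2/5q)·f_1 from -6/5pq - 2/15p - 5/9q + 5/9 → -2/15p + 4/25q^2 - 161/225q + 5/9
  leading term p: subtract (2/45)·f_1 from -2/15p + 4/25q^2 - 161/225q + 5/9 → 4/25q^2 - 157/225q + 121/225
  leading term q^2: no divisor's leading term divides it; move 4/25q^2 to the remainder.
  leading term q: no divisor's leading term divides it; move -157/225q to the remainder.
  leading term 1: no divisor's leading term divides it; move 121/225 to the remainder.
  remainder 4/25q^2 - 157/225q + 121/225 ≠ 0; add g_3 = 4/25q^2 - 157/225q + 121/225 to the basis.

The other S-polynomials (S(f_1,g_3), S(f_2,g_3)) all reduce to 0 modulo the current basis, so we have a Gröbner basis.
Inter-reduce: drop elements whose leading term is divisible by another's, tail-reduce, and make monic.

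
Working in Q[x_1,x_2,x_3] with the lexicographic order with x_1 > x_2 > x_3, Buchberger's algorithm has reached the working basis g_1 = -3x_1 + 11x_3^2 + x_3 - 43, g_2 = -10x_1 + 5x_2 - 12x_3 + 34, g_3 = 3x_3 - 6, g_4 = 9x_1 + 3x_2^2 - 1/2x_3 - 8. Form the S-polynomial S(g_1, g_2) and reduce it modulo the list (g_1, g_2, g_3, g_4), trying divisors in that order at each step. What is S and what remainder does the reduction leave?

S(g_1, g_2) = 1/2x_2 - 11/3x_3^2 - 23/15x_3 + 266/15; remainder on division = 1/2x_2.

lcm(LM(g_1), LM(g_2)) = x_1.
S = (lcm/LT(g_1))·g_1 − (lcm/LT(g_2))·g_2 = 1/2x_2 - 11/3x_3^2 - 23/15x_3 + 266/15.
Reduce S modulo (g_1, g_2, g_3, g_4) in that order:
  leading term x_2: no divisor's leading term divides it; move 1/2x_2 to the remainder.
  leading term x_3^2: subtract (-11/9x_3)·g_3 from -11/3x_3^2 - 23/15x_3 + 266/15 → -133/15x_3 + 266/15
  leading term x_3: subtract (-133/45)·g_3 from -133/15x_3 + 266/15 → 0
The remainder 1/2x_2 is nonzero, so it would be added as the next basis element.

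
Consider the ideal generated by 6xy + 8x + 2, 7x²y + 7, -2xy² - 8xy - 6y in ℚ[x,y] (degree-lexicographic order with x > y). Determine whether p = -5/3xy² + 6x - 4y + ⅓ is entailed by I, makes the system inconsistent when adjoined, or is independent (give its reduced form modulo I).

-5/3xy² + 6x - 4y + ⅓ lies in I (it reduces to 0).

First compute the reduced Gröbner basis of I by Buchberger's algorithm.
f_1 = 6xy + 8x + 2, LT = xy.
f_2 = 7x²y + 7, LT = x²y.
f_3 = -2xy² - 8xy - 6y, LT = xy².

S(f_1,f_2): lcm = x²y. S = 4/3x² + ⅓x - 1.
  reduce S modulo (f_1, f_2, f_3):
  remainder 4/3x² + ⅓x - 1 ≠ 0; add h_4 = 4/3x² + ⅓x - 1 to the basis.

S(f_1,f_3): lcm = xy². S = -8/3xy - 8/3y.
  reduce S modulo (f_1, f_2, f_3, h_4):
  remainder 32/9x - 8/3y + 8/9 ≠ 0; add h_5 = 32/9x - 8/3y + 8/9 to the basis.

S(f_2,f_3): lcm = x²y². S = -4x²y - 3xy + y.
  reduce S modulo (f_1, f_2, f_3, h_4, h_5):
  remainder 4y + 4 ≠ 0; add h_6 = 4y + 4 to the basis.

The other S-polynomials (S(f_1,h_4), S(f_2,h_4), S(f_3,h_4), S(f_1,h_5), S(f_2,h_5), S(f_3,h_5), S(h_4,h_5), S(f_1,h_6), S(f_2,h_6), S(f_3,h_6), S(h_4,h_6), S(h_5,h_6)) all reduce to 0 modulo the current basis, so we have a Gröbner basis.
Inter-reduce: drop elements whose leading term is divisible by another's, tail-reduce, and make monic.
Reduced Gröbner basis: {x + 1, y + 1}.
Label its elements g_1 = x + 1, g_2 = y + 1.

Reduce p = -5/3xy² + 6x - 4y + ⅓ modulo G:
  leading term xy²: subtract (-5/3y²)·g_1 from -5/3xy² + 6x - 4y + ⅓ → 5/3y² + 6x - 4y + ⅓
  leading term y²: subtract (5/3y)·g_2 from 5/3y² + 6x - 4y + ⅓ → 6x - 17/3y + ⅓
  leading term x: subtract (6)·g_1 from 6x - 17/3y + ⅓ → -17/3y - 17/3
  leading term y: subtract (-17/3)·g_2 from -17/3y - 17/3 → 0
  normal form = 0.
Since the normal form is 0, p ∈ I.

The remainder on division by a Gröbner basis is unique — it is the normal form.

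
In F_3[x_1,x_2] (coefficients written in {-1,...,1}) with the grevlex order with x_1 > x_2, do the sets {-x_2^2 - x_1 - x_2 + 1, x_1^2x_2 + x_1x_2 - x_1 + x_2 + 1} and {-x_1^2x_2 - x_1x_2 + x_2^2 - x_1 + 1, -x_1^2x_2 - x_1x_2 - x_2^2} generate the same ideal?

Equality of ideals is decidable: compute both reduced Gröbner bases (unique for the ordering) and check whether they agree.
Buchberger on the first generating set:
f_1 = -x_2^2 - x_1 - x_2 + 1, LT = x_2^2.
f_2 = x_1^2x_2 + x_1x_2 - x_1 + x_2 + 1, LT = x_1^2x_2.

S(f_1,f_2): lcm = x_1^2x_2^2. S = x_1^3 + x_1^2x_2 - x_1x_2^2 - x_1^2 + x_1x_2 - x_2^2 - x_2.
  leading term x_1^3: no divisor's leading term divides it; move x_1^3 to the remainder.
  leading term x_1^2x_2: subtract (1)·f_2 from x_1^2x_2 - x_1x_2^2 - x_1^2 + x_1x_2 - x_2^2 - x_2 → -x_1x_2^2 - x_1^2 - x_2^2 + x_1 + x_2 - 1
  leading term x_1x_2^2: subtract (x_1)·f_1 from -x_1x_2^2 - x_1^2 - x_2^2 + x_1 + x_2 - 1 → x_1x_2 - x_2^2 + x_2 - 1
  leading term x_1x_2: no divisor's leading term divides it; move x_1x_2 to the remainder.
  leading term x_2^2: subtract (1)·f_1 from -x_2^2 + x_2 - 1 → x_1 - x_2 + 1
  leading term x_1: no divisor's leading term divides it; move x_1 to the remainder.
  leading term x_2: no divisor's leading term divides it; move -x_2 to the remainder.
  leading term 1: no divisor's leading term divides it; move 1 to the remainder.
  remainder x_1^3 + x_1x_2 + x_1 - x_2 + 1 ≠ 0; add g_3 = x_1^3 + x_1x_2 + x_1 - x_2 + 1 to the basis.

S(f_1,g_3): leading monomials are coprime, so the S-polynomial reduces to 0 (Buchberger's first criterion).
S(f_2,g_3): lcm = x_1^3x_2. S = x_1^2x_2 - x_1x_2^2 - x_1^2 + x_2^2 + x_1 - x_2.
  leading term x_1^2x_2: subtract (1)·f_2 from x_1^2x_2 - x_1x_2^2 - x_1^2 + x_2^2 + x_1 - x_2 → -x_1x_2^2 - x_1^2 - x_1x_2 + x_2^2 - x_1 + x_2 - 1
  leading term x_1x_2^2: subtract (x_1)·f_1 from -x_1x_2^2 - x_1^2 - x_1x_2 + x_2^2 - x_1 + x_2 - 1 → x_2^2 + x_1 + x_2 - 1
  leading term x_2^2: subtract (-1)·f_1 from x_2^2 + x_1 + x_2 - 1 → 0
  remainder 0.

Every S-polynomial of the final basis reduces to 0, so we have a Gröbner basis.
Inter-reduce: drop elements whose leading term is divisible by another's, tail-reduce, and make monic.
Reduced Gröbner basis: {x_1^3 + x_1x_2 + x_1 - x_2 + 1, x_1^2x_2 + x_1x_2 - x_1 + x_2 + 1, x_2^2 + x_1 + x_2 - 1}.

Buchberger on the second generating set:
h_1 = -x_1^2x_2 - x_1x_2 + x_2^2 - x_1 + 1, LT = x_1^2x_2.
h_2 = -x_1^2x_2 - x_1x_2 - x_2^2, LT = x_1^2x_2.

S(h_1,h_2): lcm = x_1^2x_2. S = x_2^2 + x_1 - 1.
  leading term x_2^2: no divisor's leading term divides it; move x_2^2 to the remainder.
  leading term x_1: no divisor's leading term divides it; move x_1 to the remainder.
  leading term 1: no divisor's leading term divides it; move -1 to the remainder.
  remainder x_2^2 + x_1 - 1 ≠ 0; add k_3 = x_2^2 + x_1 - 1 to the basis.

S(h_1,k_3): lcm = x_1^2x_2^2. S = -x_1^3 + x_1x_2^2 - x_2^3 + x_1^2 + x_1x_2 - x_2.
  leading term x_1^3: no divisor's leading term divides it; move -x_1^3 to the remainder.
  leading term x_1x_2^2: subtract (x_1)·k_3 from x_1x_2^2 - x_2^3 + x_1^2 + x_1x_2 - x_2 → -x_2^3 + x_1x_2 + x_1 - x_2
  leading term x_2^3: subtract (-x_2)·k_3 from -x_2^3 + x_1x_2 + x_1 - x_2 → -x_1x_2 + x_1 + x_2
  leading term x_1x_2: no divisor's leading term divides it; move -x_1x_2 to the remainder.
  leading term x_1: no divisor's leading term divides it; move x_1 to the remainder.
  leading term x_2: no divisor's leading term divides it; move x_2 to the remainder.
  remainder -x_1^3 - x_1x_2 + x_1 + x_2 ≠ 0; add k_4 = -x_1^3 - x_1x_2 + x_1 + x_2 to the basis.

S(h_2,k_3): lcm = x_1^2x_2^2. S = -x_1^3 + x_1x_2^2 + x_2^3 + x_1^2.
  leading term x_1^3: subtract (1)·k_4 from -x_1^3 + x_1x_2^2 + x_2^3 + x_1^2 → x_1x_2^2 + x_2^3 + x_1^2 + x_1x_2 - x_1 - x_2
  leading term x_1x_2^2: subtract (x_1)·k_3 from x_1x_2^2 + x_2^3 + x_1^2 + x_1x_2 - x_1 - x_2 → x_2^3 + x_1x_2 - x_2
  leading term x_2^3: subtract (x_2)·k_3 from x_2^3 + x_1x_2 - x_2 → 0
  remainder 0.

S(h_1,k_4): lcm = x_1^3x_2. S = x_1^2x_2 + x_1x_2^2 + x_1^2 + x_1x_2 + x_2^2 - x_1.
  leading term x_1^2x_2: subtract (-1)·h_1 from x_1^2x_2 + x_1x_2^2 + x_1^2 + x_1x_2 + x_2^2 - x_1 → x_1x_2^2 + x_1^2 - x_2^2 + x_1 + 1
  leading term x_1x_2^2: subtract (x_1)·k_3 from x_1x_2^2 + x_1^2 - x_2^2 + x_1 + 1 → -x_2^2 - x_1 + 1
  leading term x_2^2: subtract (-1)·k_3 from -x_2^2 - x_1 + 1 → 0
  remainder 0.

S(h_2,k_4): lcm = x_1^3x_2. S = x_1^2x_2 + x_1x_2 + x_2^2.
  leading term x_1^2x_2: subtract (-1)·h_1 from x_1^2x_2 + x_1x_2 + x_2^2 → -x_2^2 - x_1 + 1
  leading term x_2^2: subtract (-1)·k_3 from -x_2^2 - x_1 + 1 → 0
  remainder 0.

S(k_3,k_4): leading monomials are coprime, so the S-polynomial reduces to 0 (Buchberger's first criterion).
Every S-polynomial of the final basis reduces to 0, so we have a Gröbner basis.
Inter-reduce: drop elements whose leading term is divisible by another's, tail-reduce, and make monic.
Reduced Gröbner basis: {x_1^3 + x_1x_2 - x_1 - x_2, x_1^2x_2 + x_1x_2 - x_1 + 1, x_2^2 + x_1 - 1}.

These differ, so the ideals are not equal.

No, the ideals differ.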